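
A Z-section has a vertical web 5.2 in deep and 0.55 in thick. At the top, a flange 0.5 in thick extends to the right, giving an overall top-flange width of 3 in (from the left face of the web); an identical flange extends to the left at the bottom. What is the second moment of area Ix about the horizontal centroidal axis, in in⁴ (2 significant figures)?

Treat the section as a set of non-overlapping primitives; coordinates are from the bounding-box lower-left.
Web: 0.55 × 5.2, A = 2.86 in², y = 2.6 in, Ī = 6.445 in⁴.
Top flange (beyond web): 2.45 × 0.5, A = 1.225 in², y = 4.95 in, Ī = 0.02552 in⁴.
Bottom flange (beyond web): 2.45 × 0.5, A = 1.225 in², y = 0.25 in, Ī = 0.02552 in⁴.
Centroid: ȳ = ΣA·y / ΣA = 2.6 in.
Transfer each piece to the horizontal centroidal axis using Ī + A·d² with d = y − 2.6:
  web: d = 0 in → contributes +6.445 in⁴
  top flange (beyond web): d = 2.35 in → contributes +6.791 in⁴
  bottom flange (beyond web): d = -2.35 in → contributes +6.791 in⁴
Total I = 20.03 in⁴.

Ix ≈ 20 in⁴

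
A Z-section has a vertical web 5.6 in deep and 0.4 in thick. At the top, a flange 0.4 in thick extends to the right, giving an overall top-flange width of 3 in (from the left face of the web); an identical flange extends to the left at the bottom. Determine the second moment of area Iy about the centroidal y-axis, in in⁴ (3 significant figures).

Treat the section as a set of non-overlapping primitives; coordinates are from the bounding-box lower-left.
Web: 0.4 × 5.6, A = 2.24 in², x = 2.8 in, Ī = 0.029867 in⁴.
Top flange (beyond web): 2.6 × 0.4, A = 1.04 in², x = 4.3 in, Ī = 0.58587 in⁴.
Bottom flange (beyond web): 2.6 × 0.4, A = 1.04 in², x = 1.3 in, Ī = 0.58587 in⁴.
Centroid: x̄ = ΣA·x / ΣA = 2.8 in.
Transfer each piece to the centroidal y-axis using Ī + A·d² with d = x − 2.8:
  web: d = 0 in → contributes +0.029867 in⁴
  top flange (beyond web): d = 1.5 in → contributes +2.9259 in⁴
  bottom flange (beyond web): d = -1.5 in → contributes +2.9259 in⁴
Total I = 5.8816 in⁴.

Iy ≈ 5.88 in⁴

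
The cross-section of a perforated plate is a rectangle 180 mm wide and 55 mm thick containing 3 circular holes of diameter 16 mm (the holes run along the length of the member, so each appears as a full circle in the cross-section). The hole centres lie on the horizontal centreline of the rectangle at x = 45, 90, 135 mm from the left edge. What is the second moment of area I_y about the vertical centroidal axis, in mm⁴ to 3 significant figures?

I_y ≈ 2.59 × 10⁷ mm⁴

Treat the section as a set of non-overlapping primitives; coordinates are from the bounding-box lower-left.
Plate: 180 × 55, A = 9 900 mm², x = 90 mm, Ī = 26 730 000 mm⁴.
Hole 1 (subtracted): ⌀16, A = 201.06 mm², x = 45 mm, Ī = 3 217 mm⁴.
Hole 2 (subtracted): ⌀16, A = 201.06 mm², x = 90 mm, Ī = 3 217 mm⁴.
Hole 3 (subtracted): ⌀16, A = 201.06 mm², x = 135 mm, Ī = 3 217 mm⁴.
By symmetry the centroid is at mid-width, x̄ = 90 mm.
Transfer each piece to the vertical centroidal axis using Ī + A·d² with d = x − 90:
  plate: d = 0 mm → contributes +26 730 000 mm⁴
  hole 1: d = -45 mm → contributes −410 367 mm⁴
  hole 2: d = 0 mm → contributes −3 217 mm⁴
  hole 3: d = 45 mm → contributes −410 367 mm⁴
Total I = 25 906 048 mm⁴.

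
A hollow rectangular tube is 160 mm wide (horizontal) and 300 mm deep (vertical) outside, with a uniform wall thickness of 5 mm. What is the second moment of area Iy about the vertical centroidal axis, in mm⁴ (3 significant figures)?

Decompose the section into non-overlapping parts with the origin at the bottom-left of its bounding rectangle.
Outer rectangle: 160 × 300, A = 48 000 mm², x = 80 mm, Ī = 102 400 000 mm⁴.
Inner void (subtracted): 150 × 290, A = 43 500 mm², x = 80 mm, Ī = 81 562 500 mm⁴.
By symmetry the centroid is at mid-width, x̄ = 80 mm.
All pieces are centred on the vertical centroidal axis, so I = ΣĪ (holes subtracted) = 20 837 500 mm⁴.

Iy ≈ 2.08 × 10⁷ mm⁴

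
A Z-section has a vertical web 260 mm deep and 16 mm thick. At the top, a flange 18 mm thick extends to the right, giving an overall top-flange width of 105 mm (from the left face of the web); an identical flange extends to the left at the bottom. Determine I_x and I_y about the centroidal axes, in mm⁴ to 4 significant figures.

Treat the section as a set of non-overlapping primitives; coordinates are from the bounding-box lower-left.
Web: 16 × 260, A = 4 160 mm², y = 130 mm, Ī = 23 434 667 mm⁴.
Top flange (beyond web): 89 × 18, A = 1 602 mm², y = 251 mm, Ī = 43 254 mm⁴.
Bottom flange (beyond web): 89 × 18, A = 1 602 mm², y = 9 mm, Ī = 43 254 mm⁴.
Centroid: ȳ = ΣA·y / ΣA = 130 mm.
Transfer each piece to the centroidal x-axis using Ī + A·d² with d = y − 130:
  web: d = 0 mm → contributes +23 434 667 mm⁴
  top flange (beyond web): d = 121 mm → contributes +23 498 136 mm⁴
  bottom flange (beyond web): d = -121 mm → contributes +23 498 136 mm⁴
Total I = 70 430 939 mm⁴.
For the y-axis: x̄ = 97 mm.
Repeating about the centroidal y-axis gives I_y = 11 034 679 mm⁴.

I_x ≈ 7.043 × 10⁷ mm⁴, I_y ≈ 1.103 × 10⁷ mm⁴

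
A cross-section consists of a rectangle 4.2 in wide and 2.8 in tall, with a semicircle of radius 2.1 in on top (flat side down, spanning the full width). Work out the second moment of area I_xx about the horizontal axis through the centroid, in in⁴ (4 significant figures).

I_xx ≈ 32.70 in⁴

Break the section into simple shapes (no overlaps), measuring from the bottom-left corner of the bounding box.
Rectangular body: 4.2 × 2.8, A = 11.76 in², y = 1.4 in, Ī = 7.6832 in⁴.
Semicircular cap: semicircle r = 2.1, A = 6.92721 in², y = 3.69127 in, Ī = 2.13456 in⁴.
Centroid: ȳ = ΣA·y / ΣA = 2.24936 in.
Transfer each piece to the horizontal axis through the centroid using Ī + A·d² with d = y − 2.24936:
  rectangular body: d = -0.849356 in → contributes +16.1669 in⁴
  semicircular cap: d = 1.44191 in → contributes +16.537 in⁴
Total I = 32.7039 in⁴.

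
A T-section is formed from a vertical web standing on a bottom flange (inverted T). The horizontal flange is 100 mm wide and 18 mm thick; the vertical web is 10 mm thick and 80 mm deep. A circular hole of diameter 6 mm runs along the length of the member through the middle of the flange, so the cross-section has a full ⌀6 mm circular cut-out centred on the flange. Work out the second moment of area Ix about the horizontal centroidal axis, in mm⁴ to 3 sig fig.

Ix ≈ 1.80 × 10⁶ mm⁴

Decompose the section into non-overlapping parts with the origin at the bottom-left of its bounding rectangle.
Flange: 100 × 18, A = 1 800 mm², y = 9 mm, Ī = 48 600 mm⁴.
Web: 10 × 80, A = 800 mm², y = 58 mm, Ī = 426 667 mm⁴.
Hole (subtracted): ⌀6, A = 28.274 mm², y = 9 mm, Ī = 63.617 mm⁴.
Centroid: ȳ = ΣA·y / ΣA = 24.243 mm.
Transfer each piece to the horizontal centroidal axis using Ī + A·d² with d = y − 24.243:
  flange: d = -15.243 mm → contributes +466 811 mm⁴
  web: d = 33.757 mm → contributes +1 338 312 mm⁴
  hole: d = -15.243 mm → contributes −6632.9 mm⁴
Total I = 1 798 490 mm⁴.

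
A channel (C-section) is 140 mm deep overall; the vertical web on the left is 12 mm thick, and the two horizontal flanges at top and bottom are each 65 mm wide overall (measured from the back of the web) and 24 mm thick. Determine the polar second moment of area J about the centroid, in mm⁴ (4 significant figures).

J ≈ 1.311 × 10⁷ mm⁴

Treat the section as a set of non-overlapping primitives; coordinates are from the bounding-box lower-left.
Web: 12 × 140, A = 1 680 mm², y = 70 mm, Ī = 2 744 000 mm⁴.
Top flange (beyond web): 53 × 24, A = 1 272 mm², y = 128 mm, Ī = 61 056 mm⁴.
Bottom flange (beyond web): 53 × 24, A = 1 272 mm², y = 12 mm, Ī = 61 056 mm⁴.
By symmetry the centroid is at mid-height, ȳ = 70 mm.
Transfer each piece to the centroidal x-axis using Ī + A·d² with d = y − 70:
  web: d = 0 mm → contributes +2 744 000 mm⁴
  top flange (beyond web): d = 58 mm → contributes +4 340 064 mm⁴
  bottom flange (beyond web): d = -58 mm → contributes +4 340 064 mm⁴
Total I = 11 424 128 mm⁴.
For the y-axis: x̄ = 25.5739 mm.
Repeating about the centroidal y-axis gives I_y = 1 684 401 mm⁴.
Polar second moment: J = I_x + I_y = 13 108 529 mm⁴.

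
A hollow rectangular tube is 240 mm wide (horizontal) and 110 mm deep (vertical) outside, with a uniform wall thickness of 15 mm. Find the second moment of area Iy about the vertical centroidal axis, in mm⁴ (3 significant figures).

Break the section into simple shapes (no overlaps), measuring from the bottom-left corner of the bounding box.
Outer rectangle: 240 × 110, A = 26 400 mm², x = 120 mm, Ī = 126 720 000 mm⁴.
Inner void (subtracted): 210 × 80, A = 16 800 mm², x = 120 mm, Ī = 61 740 000 mm⁴.
By symmetry the centroid is at mid-width, x̄ = 120 mm.
All pieces are centred on the vertical centroidal axis, so I = ΣĪ (holes subtracted) = 64 980 000 mm⁴.

Iy ≈ 6.50 × 10⁷ mm⁴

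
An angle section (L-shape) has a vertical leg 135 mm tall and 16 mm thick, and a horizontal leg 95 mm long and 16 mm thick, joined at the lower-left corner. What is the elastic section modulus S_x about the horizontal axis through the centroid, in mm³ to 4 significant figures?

S_x ≈ 6.852 × 10⁴ mm³

Decompose the section into non-overlapping parts with the origin at the bottom-left of its bounding rectangle.
Vertical leg: 16 × 135, A = 2 160 mm², y = 67.5 mm, Ī = 3 280 500 mm⁴.
Horizontal leg (remainder): 79 × 16, A = 1 264 mm², y = 8 mm, Ī = 26965.3 mm⁴.
Centroid: ȳ = ΣA·y / ΣA = 45.535 mm.
Transfer each piece to the horizontal axis through the centroid using Ī + A·d² with d = y − 45.535:
  vertical leg: d = 21.965 mm → contributes +4 322 612 mm⁴
  horizontal leg (remainder): d = -37.535 mm → contributes +1 807 789 mm⁴
Total I = 6 130 401 mm⁴.
Extreme fibre distance c = 89.465 mm; S = I/c = 68522.9 mm³.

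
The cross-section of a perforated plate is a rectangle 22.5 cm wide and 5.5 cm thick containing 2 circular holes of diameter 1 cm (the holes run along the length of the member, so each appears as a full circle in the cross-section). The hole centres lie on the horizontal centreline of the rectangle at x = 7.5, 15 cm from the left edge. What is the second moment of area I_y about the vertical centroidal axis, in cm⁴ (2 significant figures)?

Break the section into simple shapes (no overlaps), measuring from the bottom-left corner of the bounding box.
Plate: 22.5 × 5.5, A = 123.8 cm², x = 11.25 cm, Ī = 5 221 cm⁴.
Hole 1 (subtracted): ⌀1, A = 0.7854 cm², x = 7.5 cm, Ī = 0.04909 cm⁴.
Hole 2 (subtracted): ⌀1, A = 0.7854 cm², x = 15 cm, Ī = 0.04909 cm⁴.
By symmetry the centroid is at mid-width, x̄ = 11.25 cm.
Transfer each piece to the vertical centroidal axis using Ī + A·d² with d = x − 11.25:
  plate: d = 0 cm → contributes +5 221 cm⁴
  hole 1: d = -3.75 cm → contributes −11.09 cm⁴
  hole 2: d = 3.75 cm → contributes −11.09 cm⁴
Total I = 5 199 cm⁴.

I_y ≈ 5200 cm⁴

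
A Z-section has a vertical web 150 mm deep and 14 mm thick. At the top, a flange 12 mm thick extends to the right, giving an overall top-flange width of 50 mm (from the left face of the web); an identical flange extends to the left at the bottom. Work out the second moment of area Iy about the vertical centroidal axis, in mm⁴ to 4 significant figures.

Iy ≈ 6.676 × 10⁵ mm⁴

Treat the section as a set of non-overlapping primitives; coordinates are from the bounding-box lower-left.
Web: 14 × 150, A = 2 100 mm², x = 43 mm, Ī = 34 300 mm⁴.
Top flange (beyond web): 36 × 12, A = 432 mm², x = 68 mm, Ī = 46 656 mm⁴.
Bottom flange (beyond web): 36 × 12, A = 432 mm², x = 18 mm, Ī = 46 656 mm⁴.
Centroid: x̄ = ΣA·x / ΣA = 43 mm.
Transfer each piece to the vertical centroidal axis using Ī + A·d² with d = x − 43:
  web: d = 0 mm → contributes +34 300 mm⁴
  top flange (beyond web): d = 25 mm → contributes +316 656 mm⁴
  bottom flange (beyond web): d = -25 mm → contributes +316 656 mm⁴
Total I = 667 612 mm⁴.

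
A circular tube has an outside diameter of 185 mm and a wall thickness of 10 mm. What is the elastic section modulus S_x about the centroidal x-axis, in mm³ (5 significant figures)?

Split into non-overlapping primitives; take the origin at the lower-left of the bounding box.
Outer circle: ⌀185, A = 26880.25 mm², y = 92.5 mm, Ī = 57 498 539 mm⁴.
Bore (subtracted): ⌀165, A = 21382.46 mm², y = 92.5 mm, Ī = 36 383 601 mm⁴.
By symmetry the centroid is at mid-height, ȳ = 92.5 mm.
All pieces are centred on the centroidal x-axis, so I = ΣĪ (holes subtracted) = 21 114 939 mm⁴.
Extreme fibre distance c = 92.5 mm; S = I/c = 228269.6 mm³.

S_x ≈ 2.2827 × 10⁵ mm³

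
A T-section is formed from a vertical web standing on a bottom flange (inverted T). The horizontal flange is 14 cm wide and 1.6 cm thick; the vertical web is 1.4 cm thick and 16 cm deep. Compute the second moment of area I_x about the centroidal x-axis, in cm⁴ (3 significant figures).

Split into non-overlapping primitives; take the origin at the lower-left of the bounding box.
Flange: 14 × 1.6, A = 22.4 cm², y = 0.8 cm, Ī = 4.7787 cm⁴.
Web: 1.4 × 16, A = 22.4 cm², y = 9.6 cm, Ī = 477.87 cm⁴.
Centroid: ȳ = ΣA·y / ΣA = 5.2 cm.
Transfer each piece to the centroidal x-axis using Ī + A·d² with d = y − 5.2:
  flange: d = -4.4 cm → contributes +438.44 cm⁴
  web: d = 4.4 cm → contributes +911.53 cm⁴
Total I = 1 350 cm⁴.

I_x ≈ 1350 cm⁴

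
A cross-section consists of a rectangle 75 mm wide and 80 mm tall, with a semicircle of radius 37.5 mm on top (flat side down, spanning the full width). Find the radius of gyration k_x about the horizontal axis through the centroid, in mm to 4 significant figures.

Decompose the section into non-overlapping parts with the origin at the bottom-left of its bounding rectangle.
Rectangular body: 75 × 80, A = 6 000 mm², y = 40 mm, Ī = 3 200 000 mm⁴.
Semicircular cap: semicircle r = 37.5, A = 2208.93 mm², y = 95.9155 mm, Ī = 217 049 mm⁴.
Centroid: ȳ = ΣA·y / ΣA = 55.0462 mm.
Transfer each piece to the horizontal axis through the centroid using Ī + A·d² with d = y − 55.0462:
  rectangular body: d = -15.0462 mm → contributes +4 558 336 mm⁴
  semicircular cap: d = 40.8693 mm → contributes +3 906 620 mm⁴
Total I = 8 464 955 mm⁴.
Radius of gyration: k = √(I/A) = √(8 464 955 / 8208.93) = 32.1121 mm.

k_x ≈ 32.11 mm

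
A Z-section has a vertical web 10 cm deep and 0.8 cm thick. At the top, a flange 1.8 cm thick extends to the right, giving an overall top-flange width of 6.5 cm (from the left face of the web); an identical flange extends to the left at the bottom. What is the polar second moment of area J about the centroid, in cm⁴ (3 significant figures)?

Split into non-overlapping primitives; take the origin at the lower-left of the bounding box.
Web: 0.8 × 10, A = 8 cm², y = 5 cm, Ī = 66.667 cm⁴.
Top flange (beyond web): 5.7 × 1.8, A = 10.26 cm², y = 9.1 cm, Ī = 2.7702 cm⁴.
Bottom flange (beyond web): 5.7 × 1.8, A = 10.26 cm², y = 0.9 cm, Ī = 2.7702 cm⁴.
Centroid: ȳ = ΣA·y / ΣA = 5 cm.
Transfer each piece to the centroidal x-axis using Ī + A·d² with d = y − 5:
  web: d = 0 cm → contributes +66.667 cm⁴
  top flange (beyond web): d = 4.1 cm → contributes +175.24 cm⁴
  bottom flange (beyond web): d = -4.1 cm → contributes +175.24 cm⁴
Total I = 417.15 cm⁴.
For the y-axis: x̄ = 6.1 cm.
Repeating about the centroidal y-axis gives I_y = 272.73 cm⁴.
Polar second moment: J = I_x + I_y = 689.88 cm⁴.

J ≈ 690 cm⁴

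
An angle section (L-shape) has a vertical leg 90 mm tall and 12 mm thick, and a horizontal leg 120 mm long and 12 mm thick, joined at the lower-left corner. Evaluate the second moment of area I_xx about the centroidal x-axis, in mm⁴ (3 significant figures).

Break the section into simple shapes (no overlaps), measuring from the bottom-left corner of the bounding box.
Vertical leg: 12 × 90, A = 1 080 mm², y = 45 mm, Ī = 729 000 mm⁴.
Horizontal leg (remainder): 108 × 12, A = 1 296 mm², y = 6 mm, Ī = 15 552 mm⁴.
Centroid: ȳ = ΣA·y / ΣA = 23.727 mm.
Transfer each piece to the centroidal x-axis using Ī + A·d² with d = y − 23.727:
  vertical leg: d = 21.273 mm → contributes +1 217 731 mm⁴
  horizontal leg (remainder): d = -17.727 mm → contributes +422 828 mm⁴
Total I = 1 640 559 mm⁴.

I_xx ≈ 1.64 × 10⁶ mm⁴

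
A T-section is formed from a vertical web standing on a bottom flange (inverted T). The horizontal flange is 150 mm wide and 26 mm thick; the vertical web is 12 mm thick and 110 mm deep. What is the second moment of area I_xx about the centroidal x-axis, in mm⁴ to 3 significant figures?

I_xx ≈ 6.11 × 10⁶ mm⁴

Treat the section as a set of non-overlapping primitives; coordinates are from the bounding-box lower-left.
Flange: 150 × 26, A = 3 900 mm², y = 13 mm, Ī = 219 700 mm⁴.
Web: 12 × 110, A = 1 320 mm², y = 81 mm, Ī = 1 331 000 mm⁴.
Centroid: ȳ = ΣA·y / ΣA = 30.195 mm.
Transfer each piece to the centroidal x-axis using Ī + A·d² with d = y − 30.195:
  flange: d = -17.195 mm → contributes +1 372 859 mm⁴
  web: d = 50.805 mm → contributes +4 738 061 mm⁴
Total I = 6 110 921 mm⁴.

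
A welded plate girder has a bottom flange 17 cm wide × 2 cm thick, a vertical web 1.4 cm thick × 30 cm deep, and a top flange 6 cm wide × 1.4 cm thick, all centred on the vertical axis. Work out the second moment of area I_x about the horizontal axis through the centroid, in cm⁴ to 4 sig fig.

Break the section into simple shapes (no overlaps), measuring from the bottom-left corner of the bounding box.
Bottom plate: 17 × 2, A = 34 cm², y = 1 cm, Ī = 11.3333 cm⁴.
Web plate: 1.4 × 30, A = 42 cm², y = 17 cm, Ī = 3 150 cm⁴.
Top plate: 6 × 1.4, A = 8.4 cm², y = 32.7 cm, Ī = 1.372 cm⁴.
Centroid: ȳ = ΣA·y / ΣA = 12.1171 cm.
Transfer each piece to the horizontal axis through the centroid using Ī + A·d² with d = y − 12.1171:
  bottom plate: d = -11.1171 cm → contributes +4213.36 cm⁴
  web plate: d = 4.88294 cm → contributes +4151.41 cm⁴
  top plate: d = 20.5829 cm → contributes +3560.09 cm⁴
Total I = 11924.9 cm⁴.

I_x ≈ 1.192 × 10⁴ cm⁴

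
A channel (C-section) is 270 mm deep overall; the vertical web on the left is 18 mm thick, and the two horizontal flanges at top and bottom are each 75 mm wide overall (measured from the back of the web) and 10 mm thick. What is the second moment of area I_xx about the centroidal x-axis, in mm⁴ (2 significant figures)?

Treat the section as a set of non-overlapping primitives; coordinates are from the bounding-box lower-left.
Web: 18 × 270, A = 4 860 mm², y = 135 mm, Ī = 29 524 500 mm⁴.
Top flange (beyond web): 57 × 10, A = 570 mm², y = 265 mm, Ī = 4 750 mm⁴.
Bottom flange (beyond web): 57 × 10, A = 570 mm², y = 5 mm, Ī = 4 750 mm⁴.
By symmetry the centroid is at mid-height, ȳ = 135 mm.
Transfer each piece to the centroidal x-axis using Ī + A·d² with d = y − 135:
  web: d = 0 mm → contributes +29 524 500 mm⁴
  top flange (beyond web): d = 130 mm → contributes +9 637 750 mm⁴
  bottom flange (beyond web): d = -130 mm → contributes +9 637 750 mm⁴
Total I = 48 800 000 mm⁴.

I_xx ≈ 4.9 × 10⁷ mm⁴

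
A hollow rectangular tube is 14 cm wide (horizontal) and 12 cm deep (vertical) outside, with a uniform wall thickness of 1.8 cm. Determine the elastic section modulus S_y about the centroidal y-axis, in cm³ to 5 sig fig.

S_y ≈ 279.51 cm³

Break the section into simple shapes (no overlaps), measuring from the bottom-left corner of the bounding box.
Outer rectangle: 14 × 12, A = 168 cm², x = 7 cm, Ī = 2 744 cm⁴.
Inner void (subtracted): 10.4 × 8.4, A = 87.36 cm², x = 7 cm, Ī = 787.4048 cm⁴.
By symmetry the centroid is at mid-width, x̄ = 7 cm.
All pieces are centred on the centroidal y-axis, so I = ΣĪ (holes subtracted) = 1956.595 cm⁴.
Extreme fibre distance c = 7 cm; S = I/c = 279.5136 cm³.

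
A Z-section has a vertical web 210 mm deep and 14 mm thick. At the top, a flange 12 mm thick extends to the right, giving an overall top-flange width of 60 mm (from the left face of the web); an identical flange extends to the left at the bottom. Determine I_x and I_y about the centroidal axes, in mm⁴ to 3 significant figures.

Treat the section as a set of non-overlapping primitives; coordinates are from the bounding-box lower-left.
Web: 14 × 210, A = 2 940 mm², y = 105 mm, Ī = 10 804 500 mm⁴.
Top flange (beyond web): 46 × 12, A = 552 mm², y = 204 mm, Ī = 6 624 mm⁴.
Bottom flange (beyond web): 46 × 12, A = 552 mm², y = 6 mm, Ī = 6 624 mm⁴.
Centroid: ȳ = ΣA·y / ΣA = 105 mm.
Transfer each piece to the centroidal x-axis using Ī + A·d² with d = y − 105:
  web: d = 0 mm → contributes +10 804 500 mm⁴
  top flange (beyond web): d = 99 mm → contributes +5 416 776 mm⁴
  bottom flange (beyond web): d = -99 mm → contributes +5 416 776 mm⁴
Total I = 21 638 052 mm⁴.
For the y-axis: x̄ = 53 mm.
Repeating about the centroidal y-axis gives I_y = 1 236 292 mm⁴.

I_x ≈ 2.16 × 10⁷ mm⁴, I_y ≈ 1.24 × 10⁶ mm⁴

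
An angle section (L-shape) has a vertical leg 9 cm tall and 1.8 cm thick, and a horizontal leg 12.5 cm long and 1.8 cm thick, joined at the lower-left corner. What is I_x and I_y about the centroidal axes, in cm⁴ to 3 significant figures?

I_x ≈ 229 cm⁴, I_y ≈ 532 cm⁴

Break the section into simple shapes (no overlaps), measuring from the bottom-left corner of the bounding box.
Vertical leg: 1.8 × 9, A = 16.2 cm², y = 4.5 cm, Ī = 109.35 cm⁴.
Horizontal leg (remainder): 10.7 × 1.8, A = 19.26 cm², y = 0.9 cm, Ī = 5.2002 cm⁴.
Centroid: ȳ = ΣA·y / ΣA = 2.5447 cm.
Transfer each piece to the centroidal x-axis using Ī + A·d² with d = y − 2.5447:
  vertical leg: d = 1.9553 cm → contributes +171.29 cm⁴
  horizontal leg (remainder): d = -1.6447 cm → contributes +57.297 cm⁴
Total I = 228.59 cm⁴.
For the y-axis: x̄ = 4.2947 cm.
Repeating about the centroidal y-axis gives I_y = 531.84 cm⁴.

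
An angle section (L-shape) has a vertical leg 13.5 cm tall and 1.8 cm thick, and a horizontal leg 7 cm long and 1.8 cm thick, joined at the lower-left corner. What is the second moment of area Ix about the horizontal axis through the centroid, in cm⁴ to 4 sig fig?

Ix ≈ 602.8 cm⁴

Treat the section as a set of non-overlapping primitives; coordinates are from the bounding-box lower-left.
Vertical leg: 1.8 × 13.5, A = 24.3 cm², y = 6.75 cm, Ī = 369.056 cm⁴.
Horizontal leg (remainder): 5.2 × 1.8, A = 9.36 cm², y = 0.9 cm, Ī = 2.5272 cm⁴.
Centroid: ȳ = ΣA·y / ΣA = 5.12326 cm.
Transfer each piece to the horizontal axis through the centroid using Ī + A·d² with d = y − 5.12326:
  vertical leg: d = 1.62674 cm → contributes +433.361 cm⁴
  horizontal leg (remainder): d = -4.22326 cm → contributes +169.472 cm⁴
Total I = 602.832 cm⁴.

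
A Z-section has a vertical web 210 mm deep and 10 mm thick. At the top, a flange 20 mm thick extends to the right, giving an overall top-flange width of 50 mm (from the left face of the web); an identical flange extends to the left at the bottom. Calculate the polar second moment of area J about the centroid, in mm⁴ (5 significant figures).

Decompose the section into non-overlapping parts with the origin at the bottom-left of its bounding rectangle.
Web: 10 × 210, A = 2 100 mm², y = 105 mm, Ī = 7 717 500 mm⁴.
Top flange (beyond web): 40 × 20, A = 800 mm², y = 200 mm, Ī = 26666.67 mm⁴.
Bottom flange (beyond web): 40 × 20, A = 800 mm², y = 10 mm, Ī = 26666.67 mm⁴.
Centroid: ȳ = ΣA·y / ΣA = 105 mm.
Transfer each piece to the centroidal x-axis using Ī + A·d² with d = y − 105:
  web: d = 0 mm → contributes +7 717 500 mm⁴
  top flange (beyond web): d = 95 mm → contributes +7 246 667 mm⁴
  bottom flange (beyond web): d = -95 mm → contributes +7 246 667 mm⁴
Total I = 22 210 833 mm⁴.
For the y-axis: x̄ = 45 mm.
Repeating about the centroidal y-axis gives I_y = 1 230 833 mm⁴.
Polar second moment: J = I_x + I_y = 23 441 667 mm⁴.

J ≈ 2.3442 × 10⁷ mm⁴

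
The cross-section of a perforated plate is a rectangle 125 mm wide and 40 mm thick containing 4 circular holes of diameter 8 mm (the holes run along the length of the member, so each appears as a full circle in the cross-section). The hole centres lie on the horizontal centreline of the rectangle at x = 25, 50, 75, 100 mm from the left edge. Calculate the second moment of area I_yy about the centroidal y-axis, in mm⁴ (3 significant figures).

I_yy ≈ 6.35 × 10⁶ mm⁴

Treat the section as a set of non-overlapping primitives; coordinates are from the bounding-box lower-left.
Plate: 125 × 40, A = 5 000 mm², x = 62.5 mm, Ī = 6 510 417 mm⁴.
Hole 1 (subtracted): ⌀8, A = 50.265 mm², x = 25 mm, Ī = 201.06 mm⁴.
Hole 2 (subtracted): ⌀8, A = 50.265 mm², x = 50 mm, Ī = 201.06 mm⁴.
Hole 3 (subtracted): ⌀8, A = 50.265 mm², x = 75 mm, Ī = 201.06 mm⁴.
Hole 4 (subtracted): ⌀8, A = 50.265 mm², x = 100 mm, Ī = 201.06 mm⁴.
By symmetry the centroid is at mid-width, x̄ = 62.5 mm.
Transfer each piece to the centroidal y-axis using Ī + A·d² with d = x − 62.5:
  plate: d = 0 mm → contributes +6 510 417 mm⁴
  hole 1: d = -37.5 mm → contributes −70 887 mm⁴
  hole 2: d = -12.5 mm → contributes −8 055 mm⁴
  hole 3: d = 12.5 mm → contributes −8 055 mm⁴
  hole 4: d = 37.5 mm → contributes −70 887 mm⁴
Total I = 6 352 533 mm⁴.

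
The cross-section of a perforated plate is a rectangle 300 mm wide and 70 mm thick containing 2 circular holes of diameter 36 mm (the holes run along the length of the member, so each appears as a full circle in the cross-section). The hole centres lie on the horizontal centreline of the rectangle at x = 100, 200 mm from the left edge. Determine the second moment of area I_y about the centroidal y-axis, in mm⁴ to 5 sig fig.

Split into non-overlapping primitives; take the origin at the lower-left of the bounding box.
Plate: 300 × 70, A = 21 000 mm², x = 150 mm, Ī = 157 500 000 mm⁴.
Hole 1 (subtracted): ⌀36, A = 1017.876 mm², x = 100 mm, Ī = 82447.96 mm⁴.
Hole 2 (subtracted): ⌀36, A = 1017.876 mm², x = 200 mm, Ī = 82447.96 mm⁴.
By symmetry the centroid is at mid-width, x̄ = 150 mm.
Transfer each piece to the centroidal y-axis using Ī + A·d² with d = x − 150:
  plate: d = 0 mm → contributes +157 500 000 mm⁴
  hole 1: d = -50 mm → contributes −2 627 138 mm⁴
  hole 2: d = 50 mm → contributes −2 627 138 mm⁴
Total I = 152 245 724 mm⁴.

I_y ≈ 1.5225 × 10⁸ mm⁴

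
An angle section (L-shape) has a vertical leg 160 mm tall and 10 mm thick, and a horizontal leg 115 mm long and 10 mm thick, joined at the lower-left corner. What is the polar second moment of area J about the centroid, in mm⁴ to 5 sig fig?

Split into non-overlapping primitives; take the origin at the lower-left of the bounding box.
Vertical leg: 10 × 160, A = 1 600 mm², y = 80 mm, Ī = 3 413 333 mm⁴.
Horizontal leg (remainder): 105 × 10, A = 1 050 mm², y = 5 mm, Ī = 8 750 mm⁴.
Centroid: ȳ = ΣA·y / ΣA = 50.28302 mm.
Transfer each piece to the centroidal x-axis using Ī + A·d² with d = y − 50.28302:
  vertical leg: d = 29.71698 mm → contributes +4 826 292 mm⁴
  horizontal leg (remainder): d = -45.28302 mm → contributes +2 161 829 mm⁴
Total I = 6 988 121 mm⁴.
For the y-axis: x̄ = 27.78302 mm.
Repeating about the centroidal y-axis gives I_y = 3 074 059 mm⁴.
Polar second moment: J = I_x + I_y = 10 062 180 mm⁴.

J ≈ 1.0062 × 10⁷ mm⁴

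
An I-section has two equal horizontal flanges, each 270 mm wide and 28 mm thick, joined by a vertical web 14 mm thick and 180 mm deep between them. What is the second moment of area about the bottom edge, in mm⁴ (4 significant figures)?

I_base ≈ 4.169 × 10⁸ mm⁴

Decompose the section into non-overlapping parts with the origin at the bottom-left of its bounding rectangle.
Bottom flange: 270 × 28, A = 7 560 mm², y = 14 mm, Ī = 493 920 mm⁴.
Web: 14 × 180, A = 2 520 mm², y = 118 mm, Ī = 6 804 000 mm⁴.
Top flange: 270 × 28, A = 7 560 mm², y = 222 mm, Ī = 493 920 mm⁴.
Transfer each piece to the base of the section using Ī + A·d² with d = y − 0:
  bottom flange: d = 14 mm → contributes +1 975 680 mm⁴
  web: d = 118 mm → contributes +41 892 480 mm⁴
  top flange: d = 222 mm → contributes +373 080 960 mm⁴
Total I = 416 949 120 mm⁴.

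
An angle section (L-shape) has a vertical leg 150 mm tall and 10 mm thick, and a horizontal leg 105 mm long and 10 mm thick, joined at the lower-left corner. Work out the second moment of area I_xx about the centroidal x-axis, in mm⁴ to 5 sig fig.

Treat the section as a set of non-overlapping primitives; coordinates are from the bounding-box lower-left.
Vertical leg: 10 × 150, A = 1 500 mm², y = 75 mm, Ī = 2 812 500 mm⁴.
Horizontal leg (remainder): 95 × 10, A = 950 mm², y = 5 mm, Ī = 7916.667 mm⁴.
Centroid: ȳ = ΣA·y / ΣA = 47.85714 mm.
Transfer each piece to the centroidal x-axis using Ī + A·d² with d = y − 47.85714:
  vertical leg: d = 27.14286 mm → contributes +3 917 602 mm⁴
  horizontal leg (remainder): d = -42.85714 mm → contributes +1 752 815 mm⁴
Total I = 5 670 417 mm⁴.

I_xx ≈ 5.6704 × 10⁶ mm⁴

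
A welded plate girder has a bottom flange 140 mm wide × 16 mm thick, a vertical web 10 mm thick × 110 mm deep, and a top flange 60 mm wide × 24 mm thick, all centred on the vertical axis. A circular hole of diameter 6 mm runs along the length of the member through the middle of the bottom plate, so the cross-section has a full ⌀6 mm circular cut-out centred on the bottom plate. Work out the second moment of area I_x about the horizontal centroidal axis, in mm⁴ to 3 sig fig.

I_x ≈ 1.61 × 10⁷ mm⁴

Split into non-overlapping primitives; take the origin at the lower-left of the bounding box.
Bottom plate: 140 × 16, A = 2 240 mm², y = 8 mm, Ī = 47 787 mm⁴.
Web plate: 10 × 110, A = 1 100 mm², y = 71 mm, Ī = 1 109 167 mm⁴.
Top plate: 60 × 24, A = 1 440 mm², y = 138 mm, Ī = 69 120 mm⁴.
Hole (subtracted): ⌀6, A = 28.274 mm², y = 8 mm, Ī = 63.617 mm⁴.
Centroid: ȳ = ΣA·y / ΣA = 61.98 mm.
Transfer each piece to the horizontal centroidal axis using Ī + A·d² with d = y − 61.98:
  bottom plate: d = -53.98 mm → contributes +6 574 883 mm⁴
  web plate: d = 9.0196 mm → contributes +1 198 655 mm⁴
  top plate: d = 76.02 mm → contributes +8 390 853 mm⁴
  hole: d = -53.98 mm → contributes −82 452 mm⁴
Total I = 16 081 940 mm⁴.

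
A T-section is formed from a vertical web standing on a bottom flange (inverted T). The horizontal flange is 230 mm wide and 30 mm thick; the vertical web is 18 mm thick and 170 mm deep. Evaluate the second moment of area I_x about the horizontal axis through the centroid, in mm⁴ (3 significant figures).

Treat the section as a set of non-overlapping primitives; coordinates are from the bounding-box lower-left.
Flange: 230 × 30, A = 6 900 mm², y = 15 mm, Ī = 517 500 mm⁴.
Web: 18 × 170, A = 3 060 mm², y = 115 mm, Ī = 7 369 500 mm⁴.
Centroid: ȳ = ΣA·y / ΣA = 45.723 mm.
Transfer each piece to the horizontal axis through the centroid using Ī + A·d² with d = y − 45.723:
  flange: d = -30.723 mm → contributes +7 030 383 mm⁴
  web: d = 69.277 mm → contributes +22 055 412 mm⁴
Total I = 29 085 795 mm⁴.

I_x ≈ 2.91 × 10⁷ mm⁴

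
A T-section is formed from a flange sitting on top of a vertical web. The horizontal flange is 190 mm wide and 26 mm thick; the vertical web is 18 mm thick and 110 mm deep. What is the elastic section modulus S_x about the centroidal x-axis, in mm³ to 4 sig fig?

Break the section into simple shapes (no overlaps), measuring from the bottom-left corner of the bounding box.
Flange: 190 × 26, A = 4 940 mm², y = 123 mm, Ī = 278 287 mm⁴.
Web: 18 × 110, A = 1 980 mm², y = 55 mm, Ī = 1 996 500 mm⁴.
Centroid: ȳ = ΣA·y / ΣA = 103.543 mm.
Transfer each piece to the centroidal x-axis using Ī + A·d² with d = y − 103.543:
  flange: d = 19.4566 mm → contributes +2 148 379 mm⁴
  web: d = -48.5434 mm → contributes +6 662 285 mm⁴
Total I = 8 810 664 mm⁴.
Extreme fibre distance c = 103.543 mm; S = I/c = 85091.5 mm³.

S_x ≈ 8.509 × 10⁴ mm³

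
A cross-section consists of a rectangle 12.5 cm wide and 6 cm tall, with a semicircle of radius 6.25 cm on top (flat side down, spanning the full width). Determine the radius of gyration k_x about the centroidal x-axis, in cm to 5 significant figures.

Treat the section as a set of non-overlapping primitives; coordinates are from the bounding-box lower-left.
Rectangular body: 12.5 × 6, A = 75 cm², y = 3 cm, Ī = 225 cm⁴.
Semicircular cap: semicircle r = 6.25, A = 61.35923 cm², y = 8.652582 cm, Ī = 167.4758 cm⁴.
Centroid: ȳ = ΣA·y / ΣA = 5.543562 cm.
Transfer each piece to the centroidal x-axis using Ī + A·d² with d = y − 5.543562:
  rectangular body: d = -2.543562 cm → contributes +710.2279 cm⁴
  semicircular cap: d = 3.109021 cm → contributes +760.5748 cm⁴
Total I = 1470.803 cm⁴.
Radius of gyration: k = √(I/A) = √(1470.803 / 136.3592) = 3.28424 cm.

k_x ≈ 3.2842 cm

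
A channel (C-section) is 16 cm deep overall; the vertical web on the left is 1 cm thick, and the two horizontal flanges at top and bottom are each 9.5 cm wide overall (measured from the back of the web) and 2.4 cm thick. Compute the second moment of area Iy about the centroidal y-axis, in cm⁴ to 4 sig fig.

Treat the section as a set of non-overlapping primitives; coordinates are from the bounding-box lower-left.
Web: 1 × 16, A = 16 cm², x = 0.5 cm, Ī = 1.33333 cm⁴.
Top flange (beyond web): 8.5 × 2.4, A = 20.4 cm², x = 5.25 cm, Ī = 122.825 cm⁴.
Bottom flange (beyond web): 8.5 × 2.4, A = 20.4 cm², x = 5.25 cm, Ī = 122.825 cm⁴.
Centroid: x̄ = ΣA·x / ΣA = 3.91197 cm.
Transfer each piece to the centroidal y-axis using Ī + A·d² with d = x − 3.91197:
  web: d = -3.41197 cm → contributes +187.598 cm⁴
  top flange (beyond web): d = 1.33803 cm → contributes +159.348 cm⁴
  bottom flange (beyond web): d = 1.33803 cm → contributes +159.348 cm⁴
Total I = 506.293 cm⁴.

Iy ≈ 506.3 cm⁴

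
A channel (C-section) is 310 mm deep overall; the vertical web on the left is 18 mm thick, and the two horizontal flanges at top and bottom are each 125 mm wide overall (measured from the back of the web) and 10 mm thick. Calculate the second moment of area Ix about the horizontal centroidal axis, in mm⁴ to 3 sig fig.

Ix ≈ 9.29 × 10⁷ mm⁴

Split into non-overlapping primitives; take the origin at the lower-left of the bounding box.
Web: 18 × 310, A = 5 580 mm², y = 155 mm, Ī = 44 686 500 mm⁴.
Top flange (beyond web): 107 × 10, A = 1 070 mm², y = 305 mm, Ī = 8916.7 mm⁴.
Bottom flange (beyond web): 107 × 10, A = 1 070 mm², y = 5 mm, Ī = 8916.7 mm⁴.
By symmetry the centroid is at mid-height, ȳ = 155 mm.
Transfer each piece to the horizontal centroidal axis using Ī + A·d² with d = y − 155:
  web: d = 0 mm → contributes +44 686 500 mm⁴
  top flange (beyond web): d = 150 mm → contributes +24 083 917 mm⁴
  bottom flange (beyond web): d = -150 mm → contributes +24 083 917 mm⁴
Total I = 92 854 333 mm⁴.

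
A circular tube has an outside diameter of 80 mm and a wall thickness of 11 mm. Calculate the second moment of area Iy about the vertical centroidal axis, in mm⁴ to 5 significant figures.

Break the section into simple shapes (no overlaps), measuring from the bottom-left corner of the bounding box.
Outer circle: ⌀80, A = 5026.548 mm², x = 40 mm, Ī = 2 010 619 mm⁴.
Bore (subtracted): ⌀58, A = 2642.079 mm², x = 40 mm, Ī = 555497.2 mm⁴.
By symmetry the centroid is at mid-width, x̄ = 40 mm.
All pieces are centred on the vertical centroidal axis, so I = ΣĪ (holes subtracted) = 1 455 122 mm⁴.

Iy ≈ 1.4551 × 10⁶ mm⁴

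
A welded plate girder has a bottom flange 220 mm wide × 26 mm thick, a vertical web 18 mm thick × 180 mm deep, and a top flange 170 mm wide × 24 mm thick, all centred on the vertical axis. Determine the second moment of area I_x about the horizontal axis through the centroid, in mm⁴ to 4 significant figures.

Decompose the section into non-overlapping parts with the origin at the bottom-left of its bounding rectangle.
Bottom plate: 220 × 26, A = 5 720 mm², y = 13 mm, Ī = 322 227 mm⁴.
Web plate: 18 × 180, A = 3 240 mm², y = 116 mm, Ī = 8 748 000 mm⁴.
Top plate: 170 × 24, A = 4 080 mm², y = 218 mm, Ī = 195 840 mm⁴.
Centroid: ȳ = ΣA·y / ΣA = 102.733 mm.
Transfer each piece to the horizontal axis through the centroid using Ī + A·d² with d = y − 102.733:
  bottom plate: d = -89.7331 mm → contributes +46 379 863 mm⁴
  web plate: d = 13.2669 mm → contributes +9 318 272 mm⁴
  top plate: d = 115.267 mm → contributes +54 404 562 mm⁴
Total I = 110 102 698 mm⁴.

I_x ≈ 1.101 × 10⁸ mm⁴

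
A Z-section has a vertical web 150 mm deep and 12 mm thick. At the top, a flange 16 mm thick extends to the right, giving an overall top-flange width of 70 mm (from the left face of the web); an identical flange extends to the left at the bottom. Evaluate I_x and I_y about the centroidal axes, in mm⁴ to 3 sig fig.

Decompose the section into non-overlapping parts with the origin at the bottom-left of its bounding rectangle.
Web: 12 × 150, A = 1 800 mm², y = 75 mm, Ī = 3 375 000 mm⁴.
Top flange (beyond web): 58 × 16, A = 928 mm², y = 142 mm, Ī = 19 797 mm⁴.
Bottom flange (beyond web): 58 × 16, A = 928 mm², y = 8 mm, Ī = 19 797 mm⁴.
Centroid: ȳ = ΣA·y / ΣA = 75 mm.
Transfer each piece to the centroidal x-axis using Ī + A·d² with d = y − 75:
  web: d = 0 mm → contributes +3 375 000 mm⁴
  top flange (beyond web): d = 67 mm → contributes +4 185 589 mm⁴
  bottom flange (beyond web): d = -67 mm → contributes +4 185 589 mm⁴
Total I = 11 746 179 mm⁴.
For the y-axis: x̄ = 64 mm.
Repeating about the centroidal y-axis gives I_y = 2 815 499 mm⁴.

I_x ≈ 1.17 × 10⁷ mm⁴, I_y ≈ 2.82 × 10⁶ mm⁴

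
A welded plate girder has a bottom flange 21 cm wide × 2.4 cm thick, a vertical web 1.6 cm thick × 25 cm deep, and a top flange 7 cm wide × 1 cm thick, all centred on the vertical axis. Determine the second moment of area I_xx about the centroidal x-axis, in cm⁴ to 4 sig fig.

I_xx ≈ 9061 cm⁴

Decompose the section into non-overlapping parts with the origin at the bottom-left of its bounding rectangle.
Bottom plate: 21 × 2.4, A = 50.4 cm², y = 1.2 cm, Ī = 24.192 cm⁴.
Web plate: 1.6 × 25, A = 40 cm², y = 14.9 cm, Ī = 2083.33 cm⁴.
Top plate: 7 × 1, A = 7 cm², y = 27.9 cm, Ī = 0.583333 cm⁴.
Centroid: ȳ = ΣA·y / ΣA = 8.74517 cm.
Transfer each piece to the centroidal x-axis using Ī + A·d² with d = y − 8.74517:
  bottom plate: d = -7.54517 cm → contributes +2893.45 cm⁴
  web plate: d = 6.15483 cm → contributes +3598.61 cm⁴
  top plate: d = 19.1548 cm → contributes +2568.93 cm⁴
Total I = 9060.99 cm⁴.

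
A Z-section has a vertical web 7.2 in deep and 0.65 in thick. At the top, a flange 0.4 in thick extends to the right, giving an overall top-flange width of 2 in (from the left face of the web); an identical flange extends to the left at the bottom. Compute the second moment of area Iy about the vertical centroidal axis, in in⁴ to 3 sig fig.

Iy ≈ 1.41 in⁴

Decompose the section into non-overlapping parts with the origin at the bottom-left of its bounding rectangle.
Web: 0.65 × 7.2, A = 4.68 in², x = 1.675 in, Ī = 0.16478 in⁴.
Top flange (beyond web): 1.35 × 0.4, A = 0.54 in², x = 2.675 in, Ī = 0.082013 in⁴.
Bottom flange (beyond web): 1.35 × 0.4, A = 0.54 in², x = 0.675 in, Ī = 0.082013 in⁴.
Centroid: x̄ = ΣA·x / ΣA = 1.675 in.
Transfer each piece to the vertical centroidal axis using Ī + A·d² with d = x − 1.675:
  web: d = 0 in → contributes +0.16478 in⁴
  top flange (beyond web): d = 1 in → contributes +0.62201 in⁴
  bottom flange (beyond web): d = -1 in → contributes +0.62201 in⁴
Total I = 1.4088 in⁴.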